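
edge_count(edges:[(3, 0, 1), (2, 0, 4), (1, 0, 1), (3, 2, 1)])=4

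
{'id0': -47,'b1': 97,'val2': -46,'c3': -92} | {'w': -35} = {'id0': -47, 'b1': 97, 'val2': -46, 'c3': -92, 'w': -35}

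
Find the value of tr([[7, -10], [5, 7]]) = diagonal: 7 + 7
= 14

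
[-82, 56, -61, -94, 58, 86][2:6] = [-61, -94, 58, 86]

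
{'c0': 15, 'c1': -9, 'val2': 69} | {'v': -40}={'c0': 15, 'c1': -9, 'val2': 69, 'v': -40}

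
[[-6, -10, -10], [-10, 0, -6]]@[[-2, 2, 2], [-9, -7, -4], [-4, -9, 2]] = [[142, 148, 8], [44, 34, -32]]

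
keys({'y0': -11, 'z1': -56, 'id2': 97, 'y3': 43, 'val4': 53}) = ['y0', 'z1', 'id2', 'y3', 'val4']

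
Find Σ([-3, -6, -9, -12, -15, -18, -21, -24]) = (-3) + (-6) + (-9) + (-12) + (-15) + (-18) + (-21) + (-24)
= -108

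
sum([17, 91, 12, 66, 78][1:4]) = 169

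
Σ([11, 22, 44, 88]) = 11 + 22 + 44 + 88
= 165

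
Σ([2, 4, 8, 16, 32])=2 + 4 + 8 + 16 + 32
= 62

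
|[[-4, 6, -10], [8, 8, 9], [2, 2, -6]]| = (1)*(-4)*det([[8, 9], [2, -6]]) + (-1)*(6)*det([[8, 9], [2, -6]]) + (1)*(-10)*det([[8, 8], [2, 2]])
= 264 + 396 + 0
= 660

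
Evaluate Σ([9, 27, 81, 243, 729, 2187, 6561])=9837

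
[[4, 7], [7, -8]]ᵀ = [[4, 7], [7, -8]]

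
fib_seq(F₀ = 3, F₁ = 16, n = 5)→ F_2 = F_1 + F_0 = 19
F_3 = F_2 + F_1 = 35
F_4 = F_3 + F_2 = 54
= [3, 16, 19, 35, 54]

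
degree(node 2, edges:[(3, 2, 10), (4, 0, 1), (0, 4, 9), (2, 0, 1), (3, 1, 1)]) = incident: (3,2), (2,0)
= 2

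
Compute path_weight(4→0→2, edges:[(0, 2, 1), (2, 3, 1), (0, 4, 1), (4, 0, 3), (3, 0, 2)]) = 4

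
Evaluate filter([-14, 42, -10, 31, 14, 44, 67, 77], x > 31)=[42, 44, 67, 77]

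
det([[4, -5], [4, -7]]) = -8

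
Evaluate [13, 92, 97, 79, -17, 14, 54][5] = 14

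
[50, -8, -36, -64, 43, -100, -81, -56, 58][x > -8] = [50, 43, 58]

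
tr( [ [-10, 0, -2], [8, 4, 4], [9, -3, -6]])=-12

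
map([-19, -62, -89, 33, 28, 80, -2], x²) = [361, 3844, 7921, 1089, 784, 6400, 4]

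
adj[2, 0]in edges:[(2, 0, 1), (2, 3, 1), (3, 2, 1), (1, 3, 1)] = 1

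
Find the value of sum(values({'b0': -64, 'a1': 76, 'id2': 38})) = (-64) + 76 + 38
= 50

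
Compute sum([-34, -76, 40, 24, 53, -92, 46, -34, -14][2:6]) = slice → [40, 24, 53, -92]
40 + 24 + 53 + (-92)
= 25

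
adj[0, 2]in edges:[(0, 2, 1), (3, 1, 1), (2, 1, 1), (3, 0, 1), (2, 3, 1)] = 1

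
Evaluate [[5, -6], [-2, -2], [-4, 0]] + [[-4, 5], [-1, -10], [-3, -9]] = [[1, -1], [-3, -12], [-7, -9]]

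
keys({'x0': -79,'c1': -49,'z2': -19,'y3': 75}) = ['x0', 'c1', 'z2', 'y3']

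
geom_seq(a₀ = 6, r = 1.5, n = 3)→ [6.0, 9.0, 13.5]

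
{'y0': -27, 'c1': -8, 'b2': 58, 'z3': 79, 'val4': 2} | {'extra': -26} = {'y0': -27, 'c1': -8, 'b2': 58, 'z3': 79, 'val4': 2, 'extra': -26}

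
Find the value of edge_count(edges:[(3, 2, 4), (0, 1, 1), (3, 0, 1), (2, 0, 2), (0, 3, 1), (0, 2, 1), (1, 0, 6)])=7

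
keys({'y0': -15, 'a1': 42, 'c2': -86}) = ['y0', 'a1', 'c2']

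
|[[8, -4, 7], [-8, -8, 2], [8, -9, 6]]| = (1)*(8)*det([[-8, 2], [-9, 6]]) + (-1)*(-4)*det([[-8, 2], [8, 6]]) + (1)*(7)*det([[-8, -8], [8, -9]])
= -240 + -256 + 952
= 456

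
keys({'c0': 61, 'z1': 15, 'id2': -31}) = ['c0', 'z1', 'id2']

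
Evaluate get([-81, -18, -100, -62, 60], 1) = -18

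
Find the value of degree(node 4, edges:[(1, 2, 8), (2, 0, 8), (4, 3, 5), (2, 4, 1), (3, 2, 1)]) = incident: (4,3), (2,4)
= 2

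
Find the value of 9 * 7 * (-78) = -4914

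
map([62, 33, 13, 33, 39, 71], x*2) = 62*2=124, 33*2=66, 13*2=26, 33*2=66, 39*2=78, 71*2=142
= [124, 66, 26, 66, 78, 142]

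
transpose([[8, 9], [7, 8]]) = [[8, 7], [9, 8]]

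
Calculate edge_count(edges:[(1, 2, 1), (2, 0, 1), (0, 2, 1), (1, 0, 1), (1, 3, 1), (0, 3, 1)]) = 6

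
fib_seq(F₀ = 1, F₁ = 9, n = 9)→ [1, 9, 10, 19, 29, 48, 77, 125, 202]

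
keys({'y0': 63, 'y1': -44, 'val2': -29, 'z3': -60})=['y0', 'y1', 'val2', 'z3']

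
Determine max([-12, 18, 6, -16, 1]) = 18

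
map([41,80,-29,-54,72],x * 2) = 41*2=82, 80*2=160, -29*2=-58, -54*2=-108, 72*2=144
= [82, 160, -58, -108, 144]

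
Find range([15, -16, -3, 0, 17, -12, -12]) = 33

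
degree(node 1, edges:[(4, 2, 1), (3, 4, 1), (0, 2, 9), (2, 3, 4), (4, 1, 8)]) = 1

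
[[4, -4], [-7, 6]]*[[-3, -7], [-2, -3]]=C[0][0] = (4)*(-3) + (-4)*(-2) = -4
C[0][1] = (4)*(-7) + (-4)*(-3) = -16
C[1][0] = (-7)*(-3) + (6)*(-2) = 9
C[1][1] = (-7)*(-7) + (6)*(-3) = 31
= [[-4, -16], [9, 31]]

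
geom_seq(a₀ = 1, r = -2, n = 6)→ a_0 = 1*(-2)^0 = 1
a_1 = 1*(-2)^1 = -2
a_2 = 1*(-2)^2 = 4
...
= [1, -2, 4, -8, 16, -32]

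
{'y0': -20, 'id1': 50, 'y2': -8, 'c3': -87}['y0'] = -20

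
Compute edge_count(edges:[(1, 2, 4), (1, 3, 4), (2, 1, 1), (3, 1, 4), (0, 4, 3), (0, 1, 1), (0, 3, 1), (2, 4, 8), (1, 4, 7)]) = 9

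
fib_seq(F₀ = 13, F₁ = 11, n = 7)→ F_2 = F_1 + F_0 = 24
F_3 = F_2 + F_1 = 35
F_4 = F_3 + F_2 = 59
...
= [13, 11, 24, 35, 59, 94, 153]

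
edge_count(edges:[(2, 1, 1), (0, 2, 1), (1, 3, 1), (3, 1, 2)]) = 4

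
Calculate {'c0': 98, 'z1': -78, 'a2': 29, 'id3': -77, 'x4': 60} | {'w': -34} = {'c0': 98, 'z1': -78, 'a2': 29, 'id3': -77, 'x4': 60, 'w': -34}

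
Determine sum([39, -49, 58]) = 39 + (-49) + 58
= 48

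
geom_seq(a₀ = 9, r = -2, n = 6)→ a_0 = 9*(-2)^0 = 9
a_1 = 9*(-2)^1 = -18
a_2 = 9*(-2)^2 = 36
...
= [9, -18, 36, -72, 144, -288]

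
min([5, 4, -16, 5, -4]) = -16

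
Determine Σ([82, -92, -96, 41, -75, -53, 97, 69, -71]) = -98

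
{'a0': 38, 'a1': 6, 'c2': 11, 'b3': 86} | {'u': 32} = {'a0': 38, 'a1': 6, 'c2': 11, 'b3': 86, 'u': 32}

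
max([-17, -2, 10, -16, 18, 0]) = 18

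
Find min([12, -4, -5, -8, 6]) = -8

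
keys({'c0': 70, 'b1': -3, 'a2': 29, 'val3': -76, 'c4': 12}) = ['c0', 'b1', 'a2', 'val3', 'c4']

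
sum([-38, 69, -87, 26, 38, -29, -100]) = (-38) + 69 + (-87) + 26 + 38 + (-29) + (-100)
= -121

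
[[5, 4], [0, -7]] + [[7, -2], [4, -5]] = [[12, 2], [4, -12]]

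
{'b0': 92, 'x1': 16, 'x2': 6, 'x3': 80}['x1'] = 16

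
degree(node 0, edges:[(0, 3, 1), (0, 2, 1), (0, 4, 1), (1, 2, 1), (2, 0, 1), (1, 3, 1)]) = 4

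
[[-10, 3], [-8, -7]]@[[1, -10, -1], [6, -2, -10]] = C[0][0] = (-10)*(1) + (3)*(6) = 8
C[0][1] = (-10)*(-10) + (3)*(-2) = 94
C[0][2] = (-10)*(-1) + (3)*(-10) = -20
C[1][0] = (-8)*(1) + (-7)*(6) = -50
C[1][1] = (-8)*(-10) + (-7)*(-2) = 94
C[1][2] = (-8)*(-1) + (-7)*(-10) = 78
= [[8, 94, -20], [-50, 94, 78]]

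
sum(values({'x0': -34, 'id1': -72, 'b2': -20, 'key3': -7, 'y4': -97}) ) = (-34) + (-72) + (-20) + (-7) + (-97)
= -230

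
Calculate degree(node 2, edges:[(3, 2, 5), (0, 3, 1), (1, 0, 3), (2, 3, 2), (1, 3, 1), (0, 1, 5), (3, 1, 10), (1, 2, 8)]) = 3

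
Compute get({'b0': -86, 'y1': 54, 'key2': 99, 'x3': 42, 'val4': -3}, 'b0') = -86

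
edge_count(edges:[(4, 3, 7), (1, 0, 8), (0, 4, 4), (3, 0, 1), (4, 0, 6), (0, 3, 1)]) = 6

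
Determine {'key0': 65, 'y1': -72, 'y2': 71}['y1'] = -72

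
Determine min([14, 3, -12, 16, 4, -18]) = -18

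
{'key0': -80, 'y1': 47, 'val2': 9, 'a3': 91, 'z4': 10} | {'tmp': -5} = {'key0': -80, 'y1': 47, 'val2': 9, 'a3': 91, 'z4': 10, 'tmp': -5}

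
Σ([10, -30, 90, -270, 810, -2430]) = 10 + -30 + 90 + -270 + 810 + -2430
= -1820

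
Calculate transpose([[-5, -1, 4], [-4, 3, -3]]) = [[-5, -4], [-1, 3], [4, -3]]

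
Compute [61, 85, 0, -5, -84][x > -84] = [61, 85, 0, -5]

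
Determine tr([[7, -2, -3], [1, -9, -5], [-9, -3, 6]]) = diagonal: 7 + (-9) + 6
= 4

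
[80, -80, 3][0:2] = [80, -80]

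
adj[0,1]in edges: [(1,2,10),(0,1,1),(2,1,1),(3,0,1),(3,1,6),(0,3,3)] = 1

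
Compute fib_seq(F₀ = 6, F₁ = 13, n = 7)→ F_2 = F_1 + F_0 = 19
F_3 = F_2 + F_1 = 32
F_4 = F_3 + F_2 = 51
...
= [6, 13, 19, 32, 51, 83, 134]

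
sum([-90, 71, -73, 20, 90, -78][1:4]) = 18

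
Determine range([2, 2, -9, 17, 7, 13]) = 26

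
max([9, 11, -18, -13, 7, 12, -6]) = 12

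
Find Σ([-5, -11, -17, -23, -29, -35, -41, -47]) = (-5) + (-11) + (-17) + (-23) + (-29) + (-35) + (-41) + (-47)
= -208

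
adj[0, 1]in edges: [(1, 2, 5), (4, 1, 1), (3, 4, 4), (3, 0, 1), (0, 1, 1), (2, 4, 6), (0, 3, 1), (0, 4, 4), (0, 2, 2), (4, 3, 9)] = 1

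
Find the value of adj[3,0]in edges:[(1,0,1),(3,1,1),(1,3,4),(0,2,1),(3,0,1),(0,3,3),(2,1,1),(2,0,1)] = 1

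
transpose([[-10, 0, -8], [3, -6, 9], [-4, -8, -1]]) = [[-10, 3, -4], [0, -6, -8], [-8, 9, -1]]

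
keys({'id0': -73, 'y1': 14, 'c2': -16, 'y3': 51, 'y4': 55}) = ['id0', 'y1', 'c2', 'y3', 'y4']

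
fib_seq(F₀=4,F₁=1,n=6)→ F_2 = F_1 + F_0 = 5
F_3 = F_2 + F_1 = 6
F_4 = F_3 + F_2 = 11
...
= [4, 1, 5, 6, 11, 17]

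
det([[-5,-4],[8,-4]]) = (-5)*(-4) - (-4)*(8)
= 52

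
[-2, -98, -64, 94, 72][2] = -64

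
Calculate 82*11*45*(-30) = -1217700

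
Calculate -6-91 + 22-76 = -151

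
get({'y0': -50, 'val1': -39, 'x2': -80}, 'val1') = -39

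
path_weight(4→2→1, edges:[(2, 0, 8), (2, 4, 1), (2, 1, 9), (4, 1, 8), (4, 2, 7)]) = w(4→2)=7 + w(2→1)=9
= 16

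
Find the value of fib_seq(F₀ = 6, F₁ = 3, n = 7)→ F_2 = F_1 + F_0 = 9
F_3 = F_2 + F_1 = 12
F_4 = F_3 + F_2 = 21
...
= [6, 3, 9, 12, 21, 33, 54]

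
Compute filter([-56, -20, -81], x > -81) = [-56, -20]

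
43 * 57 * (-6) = -14706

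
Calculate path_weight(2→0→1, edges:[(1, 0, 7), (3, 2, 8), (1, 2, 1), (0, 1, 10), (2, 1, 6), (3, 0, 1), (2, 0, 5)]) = 15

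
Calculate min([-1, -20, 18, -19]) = -20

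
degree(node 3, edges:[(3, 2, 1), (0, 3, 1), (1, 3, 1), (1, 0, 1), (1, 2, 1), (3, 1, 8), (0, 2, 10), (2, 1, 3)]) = incident: (3,2), (0,3), (1,3), (3,1)
= 4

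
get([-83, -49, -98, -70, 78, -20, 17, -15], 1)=-49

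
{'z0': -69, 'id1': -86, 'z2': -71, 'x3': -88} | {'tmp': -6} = {'z0': -69, 'id1': -86, 'z2': -71, 'x3': -88, 'tmp': -6}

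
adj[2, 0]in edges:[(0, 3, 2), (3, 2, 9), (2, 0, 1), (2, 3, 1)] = 1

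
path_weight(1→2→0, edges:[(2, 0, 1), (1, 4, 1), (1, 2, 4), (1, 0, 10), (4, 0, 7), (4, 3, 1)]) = 5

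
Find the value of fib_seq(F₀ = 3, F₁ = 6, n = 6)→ F_2 = F_1 + F_0 = 9
F_3 = F_2 + F_1 = 15
F_4 = F_3 + F_2 = 24
...
= [3, 6, 9, 15, 24, 39]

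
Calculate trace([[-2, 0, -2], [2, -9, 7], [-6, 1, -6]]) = diagonal: (-2) + (-9) + (-6)
= -17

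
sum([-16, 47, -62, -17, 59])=(-16) + 47 + (-62) + (-17) + 59
= 11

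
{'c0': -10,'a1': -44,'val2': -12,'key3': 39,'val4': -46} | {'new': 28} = {'c0': -10, 'a1': -44, 'val2': -12, 'key3': 39, 'val4': -46, 'new': 28}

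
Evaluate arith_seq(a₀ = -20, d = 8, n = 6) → a_0 = -20 + 0*8 = -20
a_1 = -20 + 1*8 = -12
a_2 = -20 + 2*8 = -4
...
= [-20, -12, -4, 4, 12, 20]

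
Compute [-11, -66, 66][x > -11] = [66]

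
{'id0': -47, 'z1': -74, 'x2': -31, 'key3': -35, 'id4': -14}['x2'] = -31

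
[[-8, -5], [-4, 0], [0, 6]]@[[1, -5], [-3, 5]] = [[7, 15], [-4, 20], [-18, 30]]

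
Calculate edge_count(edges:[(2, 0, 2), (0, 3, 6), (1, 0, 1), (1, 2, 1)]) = 4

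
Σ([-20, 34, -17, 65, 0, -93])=-31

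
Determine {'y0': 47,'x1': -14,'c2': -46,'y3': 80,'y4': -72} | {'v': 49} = {'y0': 47, 'x1': -14, 'c2': -46, 'y3': 80, 'y4': -72, 'v': 49}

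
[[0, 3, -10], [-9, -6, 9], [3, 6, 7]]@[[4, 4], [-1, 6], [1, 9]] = C[0][0] = (0)*(4) + (3)*(-1) + (-10)*(1) = -13
C[0][1] = (0)*(4) + (3)*(6) + (-10)*(9) = -72
C[1][0] = (-9)*(4) + (-6)*(-1) + (9)*(1) = -21
C[1][1] = (-9)*(4) + (-6)*(6) + (9)*(9) = 9
C[2][0] = (3)*(4) + (6)*(-1) + (7)*(1) = 13
C[2][1] = (3)*(4) + (6)*(6) + (7)*(9) = 111
= [[-13, -72], [-21, 9], [13, 111]]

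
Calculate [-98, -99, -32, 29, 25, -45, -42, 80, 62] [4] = 25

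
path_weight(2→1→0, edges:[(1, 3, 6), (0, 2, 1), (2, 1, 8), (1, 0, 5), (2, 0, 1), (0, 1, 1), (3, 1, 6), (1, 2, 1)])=13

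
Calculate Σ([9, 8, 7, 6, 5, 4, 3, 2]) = 44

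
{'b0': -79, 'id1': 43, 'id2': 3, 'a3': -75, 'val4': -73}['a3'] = -75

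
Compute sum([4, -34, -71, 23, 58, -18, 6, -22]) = 4 + (-34) + (-71) + 23 + 58 + (-18) + 6 + (-22)
= -54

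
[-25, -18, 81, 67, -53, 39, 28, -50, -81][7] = -50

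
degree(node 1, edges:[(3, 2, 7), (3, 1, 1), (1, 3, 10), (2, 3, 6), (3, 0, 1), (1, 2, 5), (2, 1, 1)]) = incident: (3,1), (1,3), (1,2), (2,1)
= 4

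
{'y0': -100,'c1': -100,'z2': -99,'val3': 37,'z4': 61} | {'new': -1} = {'y0': -100, 'c1': -100, 'z2': -99, 'val3': 37, 'z4': 61, 'new': -1}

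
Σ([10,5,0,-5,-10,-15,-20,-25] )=-60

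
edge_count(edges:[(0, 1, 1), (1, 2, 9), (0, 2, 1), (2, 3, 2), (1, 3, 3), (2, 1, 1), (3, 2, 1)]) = 7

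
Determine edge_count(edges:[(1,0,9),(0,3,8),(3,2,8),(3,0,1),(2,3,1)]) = 5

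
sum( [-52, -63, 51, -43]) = -107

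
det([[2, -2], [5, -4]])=2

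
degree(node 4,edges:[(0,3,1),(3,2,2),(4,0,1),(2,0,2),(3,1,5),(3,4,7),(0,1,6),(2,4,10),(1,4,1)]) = incident: (4,0), (3,4), (2,4), (1,4)
= 4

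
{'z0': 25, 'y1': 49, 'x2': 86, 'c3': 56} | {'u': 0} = {'z0': 25, 'y1': 49, 'x2': 86, 'c3': 56, 'u': 0}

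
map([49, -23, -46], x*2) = 49*2=98, -23*2=-46, -46*2=-92
= [98, -46, -92]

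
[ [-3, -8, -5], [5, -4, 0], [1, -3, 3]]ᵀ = [[-3, 5, 1], [-8, -4, -3], [-5, 0, 3]]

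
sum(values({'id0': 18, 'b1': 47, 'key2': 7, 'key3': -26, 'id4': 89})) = 18 + 47 + 7 + (-26) + 89
= 135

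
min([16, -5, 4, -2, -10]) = -10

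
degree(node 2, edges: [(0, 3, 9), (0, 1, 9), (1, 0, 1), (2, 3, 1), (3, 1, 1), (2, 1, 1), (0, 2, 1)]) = 3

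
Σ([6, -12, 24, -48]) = 6 + -12 + 24 + -48
= -30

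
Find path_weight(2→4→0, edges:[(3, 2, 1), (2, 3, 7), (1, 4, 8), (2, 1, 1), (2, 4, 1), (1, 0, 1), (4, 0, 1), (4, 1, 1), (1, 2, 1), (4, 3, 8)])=2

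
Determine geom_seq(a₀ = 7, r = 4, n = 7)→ [7, 28, 112, 448, 1792, 7168, 28672]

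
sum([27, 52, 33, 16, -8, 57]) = 27 + 52 + 33 + 16 + (-8) + 57
= 177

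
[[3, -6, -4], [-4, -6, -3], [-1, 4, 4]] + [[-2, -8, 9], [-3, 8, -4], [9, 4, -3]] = [[1, -14, 5], [-7, 2, -7], [8, 8, 1]]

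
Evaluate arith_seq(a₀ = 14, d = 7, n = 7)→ a_0 = 14 + 0*7 = 14
a_1 = 14 + 1*7 = 21
a_2 = 14 + 2*7 = 28
...
= [14, 21, 28, 35, 42, 49, 56]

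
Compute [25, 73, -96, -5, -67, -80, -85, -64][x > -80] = [25, 73, -5, -67, -64]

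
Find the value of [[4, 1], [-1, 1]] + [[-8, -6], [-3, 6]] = [[-4, -5], [-4, 7]]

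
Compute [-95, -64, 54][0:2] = [-95, -64]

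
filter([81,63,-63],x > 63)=keep x where x > 63: 81✓, 63✗, -63✗
= [81]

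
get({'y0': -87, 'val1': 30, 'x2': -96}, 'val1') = 30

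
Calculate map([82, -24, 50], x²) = [6724, 576, 2500]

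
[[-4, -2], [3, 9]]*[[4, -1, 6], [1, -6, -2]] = [[-18, 16, -20], [21, -57, 0]]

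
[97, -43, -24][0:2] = [97, -43]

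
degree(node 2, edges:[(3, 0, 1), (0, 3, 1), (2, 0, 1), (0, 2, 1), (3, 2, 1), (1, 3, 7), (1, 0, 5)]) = 3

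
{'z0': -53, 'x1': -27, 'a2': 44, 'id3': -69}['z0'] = -53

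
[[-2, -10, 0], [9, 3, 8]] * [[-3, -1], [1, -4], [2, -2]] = [[-4, 42], [-8, -37]]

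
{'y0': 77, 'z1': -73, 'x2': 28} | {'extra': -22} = {'y0': 77, 'z1': -73, 'x2': 28, 'extra': -22}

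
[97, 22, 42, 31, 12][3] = 31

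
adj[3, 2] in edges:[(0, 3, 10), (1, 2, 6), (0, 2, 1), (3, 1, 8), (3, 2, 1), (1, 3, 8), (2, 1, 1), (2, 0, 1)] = 1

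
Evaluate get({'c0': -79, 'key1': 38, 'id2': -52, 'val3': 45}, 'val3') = 45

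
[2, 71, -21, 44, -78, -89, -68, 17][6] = -68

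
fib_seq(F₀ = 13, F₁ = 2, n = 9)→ F_2 = F_1 + F_0 = 15
F_3 = F_2 + F_1 = 17
F_4 = F_3 + F_2 = 32
...
= [13, 2, 15, 17, 32, 49, 81, 130, 211]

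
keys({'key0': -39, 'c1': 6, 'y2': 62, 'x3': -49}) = ['key0', 'c1', 'y2', 'x3']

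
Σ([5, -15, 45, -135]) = 5 + -15 + 45 + -135
= -100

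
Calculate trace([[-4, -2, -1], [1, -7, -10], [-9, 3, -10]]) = diagonal: (-4) + (-7) + (-10)
= -21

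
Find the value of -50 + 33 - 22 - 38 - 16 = -93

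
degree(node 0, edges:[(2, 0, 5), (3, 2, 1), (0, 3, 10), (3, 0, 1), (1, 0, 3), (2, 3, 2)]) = incident: (2,0), (0,3), (3,0), (1,0)
= 4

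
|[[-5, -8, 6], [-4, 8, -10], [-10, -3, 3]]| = (1)*(-5)*det([[8, -10], [-3, 3]]) + (-1)*(-8)*det([[-4, -10], [-10, 3]]) + (1)*(6)*det([[-4, 8], [-10, -3]])
= 30 + -896 + 552
= -314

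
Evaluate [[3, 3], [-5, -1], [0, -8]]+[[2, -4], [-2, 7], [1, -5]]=[[5, -1], [-7, 6], [1, -13]]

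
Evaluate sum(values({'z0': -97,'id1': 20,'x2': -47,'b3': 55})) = (-97) + 20 + (-47) + 55
= -69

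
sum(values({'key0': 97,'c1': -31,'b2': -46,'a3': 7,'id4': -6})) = 21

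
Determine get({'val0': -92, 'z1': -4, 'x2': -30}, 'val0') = -92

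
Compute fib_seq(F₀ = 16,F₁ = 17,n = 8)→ F_2 = F_1 + F_0 = 33
F_3 = F_2 + F_1 = 50
F_4 = F_3 + F_2 = 83
...
= [16, 17, 33, 50, 83, 133, 216, 349]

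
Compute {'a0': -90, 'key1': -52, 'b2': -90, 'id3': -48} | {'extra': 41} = {'a0': -90, 'key1': -52, 'b2': -90, 'id3': -48, 'extra': 41}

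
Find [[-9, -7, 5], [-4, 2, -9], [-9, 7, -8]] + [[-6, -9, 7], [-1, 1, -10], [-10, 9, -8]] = [[-15, -16, 12], [-5, 3, -19], [-19, 16, -16]]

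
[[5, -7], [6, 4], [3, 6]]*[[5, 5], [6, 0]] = [[-17, 25], [54, 30], [51, 15]]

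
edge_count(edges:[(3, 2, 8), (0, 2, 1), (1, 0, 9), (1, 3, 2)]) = 4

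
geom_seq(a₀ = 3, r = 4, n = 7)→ [3, 12, 48, 192, 768, 3072, 12288]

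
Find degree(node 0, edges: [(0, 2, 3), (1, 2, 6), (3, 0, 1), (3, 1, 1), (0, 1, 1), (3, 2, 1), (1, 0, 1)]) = incident: (0,2), (3,0), (0,1), (1,0)
= 4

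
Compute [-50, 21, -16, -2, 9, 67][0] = -50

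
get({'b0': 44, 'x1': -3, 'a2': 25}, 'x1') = -3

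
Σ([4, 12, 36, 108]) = 4 + 12 + 36 + 108
= 160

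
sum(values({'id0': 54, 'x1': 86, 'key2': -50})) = 54 + 86 + (-50)
= 90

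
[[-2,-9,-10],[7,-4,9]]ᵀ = [[-2, 7], [-9, -4], [-10, 9]]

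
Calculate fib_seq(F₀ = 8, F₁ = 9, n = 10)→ [8, 9, 17, 26, 43, 69, 112, 181, 293, 474]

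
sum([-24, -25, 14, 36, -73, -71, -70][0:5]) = slice → [-24, -25, 14, 36, -73]
(-24) + (-25) + 14 + 36 + (-73)
= -72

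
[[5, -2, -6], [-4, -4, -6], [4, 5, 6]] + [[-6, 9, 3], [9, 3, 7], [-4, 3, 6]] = [[-1, 7, -3], [5, -1, 1], [0, 8, 12]]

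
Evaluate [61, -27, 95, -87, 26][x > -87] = keep x where x > -87: 61✓, -27✓, 95✓, -87✗, 26✓
= [61, -27, 95, 26]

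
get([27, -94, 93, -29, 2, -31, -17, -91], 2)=93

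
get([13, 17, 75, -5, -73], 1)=17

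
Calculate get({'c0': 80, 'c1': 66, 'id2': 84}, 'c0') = 80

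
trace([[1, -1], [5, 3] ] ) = 4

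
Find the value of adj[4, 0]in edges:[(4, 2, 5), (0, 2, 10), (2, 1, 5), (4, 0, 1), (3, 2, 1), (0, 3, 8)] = 1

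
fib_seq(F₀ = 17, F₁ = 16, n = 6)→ [17, 16, 33, 49, 82, 131]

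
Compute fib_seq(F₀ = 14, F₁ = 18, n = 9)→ F_2 = F_1 + F_0 = 32
F_3 = F_2 + F_1 = 50
F_4 = F_3 + F_2 = 82
...
= [14, 18, 32, 50, 82, 132, 214, 346, 560]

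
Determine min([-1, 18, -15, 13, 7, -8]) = -15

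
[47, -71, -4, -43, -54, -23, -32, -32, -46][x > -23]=keep x where x > -23: 47✓, -71✗, -4✓, -43✗, -54✗, -23✗, -32✗, -32✗, -46✗
= [47, -4]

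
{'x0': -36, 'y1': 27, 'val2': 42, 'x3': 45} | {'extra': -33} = {'x0': -36, 'y1': 27, 'val2': 42, 'x3': 45, 'extra': -33}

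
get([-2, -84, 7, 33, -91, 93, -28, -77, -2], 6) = -28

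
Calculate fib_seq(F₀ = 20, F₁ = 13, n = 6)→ F_2 = F_1 + F_0 = 33
F_3 = F_2 + F_1 = 46
F_4 = F_3 + F_2 = 79
...
= [20, 13, 33, 46, 79, 125]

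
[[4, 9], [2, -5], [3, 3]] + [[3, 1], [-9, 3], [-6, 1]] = [[7, 10], [-7, -2], [-3, 4]]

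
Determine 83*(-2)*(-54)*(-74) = -663336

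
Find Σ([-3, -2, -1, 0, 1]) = -5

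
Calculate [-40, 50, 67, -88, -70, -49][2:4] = [67, -88]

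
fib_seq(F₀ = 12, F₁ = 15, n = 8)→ [12, 15, 27, 42, 69, 111, 180, 291]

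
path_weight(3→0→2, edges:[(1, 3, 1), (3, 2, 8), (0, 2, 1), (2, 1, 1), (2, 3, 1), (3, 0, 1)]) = w(3→0)=1 + w(0→2)=1
= 2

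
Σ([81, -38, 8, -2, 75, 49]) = 173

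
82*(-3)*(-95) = 23370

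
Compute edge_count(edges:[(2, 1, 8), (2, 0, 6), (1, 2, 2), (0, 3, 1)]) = 4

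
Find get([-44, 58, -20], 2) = -20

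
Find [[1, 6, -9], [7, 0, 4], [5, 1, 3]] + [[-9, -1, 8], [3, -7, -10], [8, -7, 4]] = [[-8, 5, -1], [10, -7, -6], [13, -6, 7]]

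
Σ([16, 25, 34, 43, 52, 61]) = 231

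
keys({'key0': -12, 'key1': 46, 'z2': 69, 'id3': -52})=['key0', 'key1', 'z2', 'id3']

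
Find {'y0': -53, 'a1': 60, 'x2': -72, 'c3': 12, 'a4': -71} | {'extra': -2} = {'y0': -53, 'a1': 60, 'x2': -72, 'c3': 12, 'a4': -71, 'extra': -2}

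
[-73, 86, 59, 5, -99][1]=86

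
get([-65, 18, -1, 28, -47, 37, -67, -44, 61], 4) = -47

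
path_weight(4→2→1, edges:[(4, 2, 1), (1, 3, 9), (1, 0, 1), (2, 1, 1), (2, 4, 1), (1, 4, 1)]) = w(4→2)=1 + w(2→1)=1
= 2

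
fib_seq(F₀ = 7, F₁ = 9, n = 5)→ F_2 = F_1 + F_0 = 16
F_3 = F_2 + F_1 = 25
F_4 = F_3 + F_2 = 41
= [7, 9, 16, 25, 41]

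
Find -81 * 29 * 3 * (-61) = 429867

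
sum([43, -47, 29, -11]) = 14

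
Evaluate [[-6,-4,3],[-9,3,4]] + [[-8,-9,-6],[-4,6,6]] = [[-14, -13, -3], [-13, 9, 10]]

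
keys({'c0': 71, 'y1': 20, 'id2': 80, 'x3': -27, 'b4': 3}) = ['c0', 'y1', 'id2', 'x3', 'b4']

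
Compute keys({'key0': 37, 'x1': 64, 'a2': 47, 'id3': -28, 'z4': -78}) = ['key0', 'x1', 'a2', 'id3', 'z4']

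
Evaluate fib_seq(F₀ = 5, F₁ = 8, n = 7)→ F_2 = F_1 + F_0 = 13
F_3 = F_2 + F_1 = 21
F_4 = F_3 + F_2 = 34
...
= [5, 8, 13, 21, 34, 55, 89]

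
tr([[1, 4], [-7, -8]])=-7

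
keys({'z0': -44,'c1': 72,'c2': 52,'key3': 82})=['z0', 'c1', 'c2', 'key3']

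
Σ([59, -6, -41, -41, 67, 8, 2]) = 59 + (-6) + (-41) + (-41) + 67 + 8 + 2
= 48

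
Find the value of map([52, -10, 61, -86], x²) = (52)²=2704, (-10)²=100, (61)²=3721, (-86)²=7396
= [2704, 100, 3721, 7396]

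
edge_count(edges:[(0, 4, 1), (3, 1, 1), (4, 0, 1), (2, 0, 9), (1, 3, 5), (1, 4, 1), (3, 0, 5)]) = 7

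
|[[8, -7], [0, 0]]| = (8)*(0) - (-7)*(0)
= 0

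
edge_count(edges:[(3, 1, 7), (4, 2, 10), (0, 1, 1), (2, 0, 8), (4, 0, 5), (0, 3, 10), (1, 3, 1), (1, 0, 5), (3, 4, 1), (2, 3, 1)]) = 10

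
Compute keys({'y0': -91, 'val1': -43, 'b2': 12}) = ['y0', 'val1', 'b2']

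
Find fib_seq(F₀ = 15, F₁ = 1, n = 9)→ F_2 = F_1 + F_0 = 16
F_3 = F_2 + F_1 = 17
F_4 = F_3 + F_2 = 33
...
= [15, 1, 16, 17, 33, 50, 83, 133, 216]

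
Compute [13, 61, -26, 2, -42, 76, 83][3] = 2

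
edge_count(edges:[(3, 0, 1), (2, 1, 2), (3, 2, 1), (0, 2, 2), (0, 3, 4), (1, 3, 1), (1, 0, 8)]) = 7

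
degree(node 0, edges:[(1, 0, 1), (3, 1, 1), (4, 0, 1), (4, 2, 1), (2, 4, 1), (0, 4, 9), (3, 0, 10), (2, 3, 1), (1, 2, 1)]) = 4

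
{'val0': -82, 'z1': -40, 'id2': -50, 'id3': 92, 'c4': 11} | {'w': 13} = {'val0': -82, 'z1': -40, 'id2': -50, 'id3': 92, 'c4': 11, 'w': 13}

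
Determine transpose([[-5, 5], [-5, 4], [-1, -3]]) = [[-5, -5, -1], [5, 4, -3]]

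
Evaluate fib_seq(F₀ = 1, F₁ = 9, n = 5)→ F_2 = F_1 + F_0 = 10
F_3 = F_2 + F_1 = 19
F_4 = F_3 + F_2 = 29
= [1, 9, 10, 19, 29]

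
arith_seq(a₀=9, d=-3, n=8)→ [9, 6, 3, 0, -3, -6, -9, -12]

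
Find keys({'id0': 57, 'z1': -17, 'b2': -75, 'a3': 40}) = ['id0', 'z1', 'b2', 'a3']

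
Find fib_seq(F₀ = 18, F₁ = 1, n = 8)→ [18, 1, 19, 20, 39, 59, 98, 157]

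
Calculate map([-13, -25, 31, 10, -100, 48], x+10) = [-3, -15, 41, 20, -90, 58]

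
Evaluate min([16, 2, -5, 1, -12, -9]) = -12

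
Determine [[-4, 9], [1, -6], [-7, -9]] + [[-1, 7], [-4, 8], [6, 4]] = [[-5, 16], [-3, 2], [-1, -5]]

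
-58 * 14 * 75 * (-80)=4872000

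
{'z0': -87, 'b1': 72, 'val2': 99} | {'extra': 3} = {'z0': -87, 'b1': 72, 'val2': 99, 'extra': 3}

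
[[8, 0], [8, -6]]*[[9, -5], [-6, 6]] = [[72, -40], [108, -76]]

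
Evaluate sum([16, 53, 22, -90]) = 1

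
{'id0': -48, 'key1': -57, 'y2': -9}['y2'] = -9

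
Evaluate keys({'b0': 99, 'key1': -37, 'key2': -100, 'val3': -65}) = ['b0', 'key1', 'key2', 'val3']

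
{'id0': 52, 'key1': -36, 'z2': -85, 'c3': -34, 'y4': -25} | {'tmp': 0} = {'id0': 52, 'key1': -36, 'z2': -85, 'c3': -34, 'y4': -25, 'tmp': 0}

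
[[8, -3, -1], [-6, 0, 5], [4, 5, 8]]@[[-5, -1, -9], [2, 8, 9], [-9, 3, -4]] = C[0][0] = (8)*(-5) + (-3)*(2) + (-1)*(-9) = -37
C[0][1] = (8)*(-1) + (-3)*(8) + (-1)*(3) = -35
C[0][2] = (8)*(-9) + (-3)*(9) + (-1)*(-4) = -95
C[1][0] = (-6)*(-5) + (0)*(2) + (5)*(-9) = -15
C[1][1] = (-6)*(-1) + (0)*(8) + (5)*(3) = 21
C[1][2] = (-6)*(-9) + (0)*(9) + (5)*(-4) = 34
... (3 more cells)
= [[-37, -35, -95], [-15, 21, 34], [-82, 60, -23]]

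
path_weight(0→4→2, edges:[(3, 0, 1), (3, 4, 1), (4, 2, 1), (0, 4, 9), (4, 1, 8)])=w(0→4)=9 + w(4→2)=1
= 10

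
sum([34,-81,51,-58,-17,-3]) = -74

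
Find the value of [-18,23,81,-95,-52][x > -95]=[-18, 23, 81, -52]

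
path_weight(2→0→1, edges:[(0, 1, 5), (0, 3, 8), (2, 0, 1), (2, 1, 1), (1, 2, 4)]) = 6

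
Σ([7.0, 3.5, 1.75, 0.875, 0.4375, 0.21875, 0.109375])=13.890625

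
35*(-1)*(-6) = 210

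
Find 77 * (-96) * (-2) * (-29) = -428736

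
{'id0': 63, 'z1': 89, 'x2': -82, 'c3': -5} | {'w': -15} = {'id0': 63, 'z1': 89, 'x2': -82, 'c3': -5, 'w': -15}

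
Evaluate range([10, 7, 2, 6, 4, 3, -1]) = 11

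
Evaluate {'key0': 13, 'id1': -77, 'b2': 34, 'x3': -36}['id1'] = -77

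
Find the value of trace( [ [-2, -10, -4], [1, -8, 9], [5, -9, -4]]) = diagonal: (-2) + (-8) + (-4)
= -14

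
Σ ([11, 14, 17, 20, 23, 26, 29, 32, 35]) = 207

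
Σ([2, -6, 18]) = 2 + -6 + 18
= 14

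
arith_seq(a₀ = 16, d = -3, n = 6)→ [16, 13, 10, 7, 4, 1]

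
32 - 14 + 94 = 112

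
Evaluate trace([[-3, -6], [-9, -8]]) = -11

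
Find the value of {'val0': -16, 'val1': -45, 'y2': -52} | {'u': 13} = {'val0': -16, 'val1': -45, 'y2': -52, 'u': 13}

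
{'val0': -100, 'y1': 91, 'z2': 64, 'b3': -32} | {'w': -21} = {'val0': -100, 'y1': 91, 'z2': 64, 'b3': -32, 'w': -21}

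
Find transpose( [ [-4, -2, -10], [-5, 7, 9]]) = [[-4, -5], [-2, 7], [-10, 9]]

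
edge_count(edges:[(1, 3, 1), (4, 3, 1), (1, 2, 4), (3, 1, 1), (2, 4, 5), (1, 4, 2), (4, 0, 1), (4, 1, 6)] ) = 8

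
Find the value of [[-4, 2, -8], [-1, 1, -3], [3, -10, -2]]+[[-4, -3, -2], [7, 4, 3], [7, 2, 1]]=[[-8, -1, -10], [6, 5, 0], [10, -8, -1]]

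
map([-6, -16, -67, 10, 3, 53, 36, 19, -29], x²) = (-6)²=36, (-16)²=256, (-67)²=4489, (10)²=100, (3)²=9, (53)²=2809, (36)²=1296, (19)²=361, (-29)²=841
= [36, 256, 4489, 100, 9, 2809, 1296, 361, 841]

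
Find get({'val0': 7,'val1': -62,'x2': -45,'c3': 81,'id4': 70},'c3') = 81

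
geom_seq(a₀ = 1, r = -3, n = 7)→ a_0 = 1*(-3)^0 = 1
a_1 = 1*(-3)^1 = -3
a_2 = 1*(-3)^2 = 9
...
= [1, -3, 9, -27, 81, -243, 729]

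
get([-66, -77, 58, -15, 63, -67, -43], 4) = 63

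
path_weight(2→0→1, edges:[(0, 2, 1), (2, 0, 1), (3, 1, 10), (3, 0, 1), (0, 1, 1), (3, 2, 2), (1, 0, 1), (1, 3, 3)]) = w(2→0)=1 + w(0→1)=1
= 2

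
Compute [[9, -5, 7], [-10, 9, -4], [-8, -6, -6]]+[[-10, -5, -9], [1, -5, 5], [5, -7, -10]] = [[-1, -10, -2], [-9, 4, 1], [-3, -13, -16]]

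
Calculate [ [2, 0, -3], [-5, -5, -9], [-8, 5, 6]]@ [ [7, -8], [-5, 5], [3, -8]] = C[0][0] = (2)*(7) + (0)*(-5) + (-3)*(3) = 5
C[0][1] = (2)*(-8) + (0)*(5) + (-3)*(-8) = 8
C[1][0] = (-5)*(7) + (-5)*(-5) + (-9)*(3) = -37
C[1][1] = (-5)*(-8) + (-5)*(5) + (-9)*(-8) = 87
C[2][0] = (-8)*(7) + (5)*(-5) + (6)*(3) = -63
C[2][1] = (-8)*(-8) + (5)*(5) + (6)*(-8) = 41
= [[5, 8], [-37, 87], [-63, 41]]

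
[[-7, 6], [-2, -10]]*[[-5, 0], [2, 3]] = C[0][0] = (-7)*(-5) + (6)*(2) = 47
C[0][1] = (-7)*(0) + (6)*(3) = 18
C[1][0] = (-2)*(-5) + (-10)*(2) = -10
C[1][1] = (-2)*(0) + (-10)*(3) = -30
= [[47, 18], [-10, -30]]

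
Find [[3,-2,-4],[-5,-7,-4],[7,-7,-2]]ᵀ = [[3, -5, 7], [-2, -7, -7], [-4, -4, -2]]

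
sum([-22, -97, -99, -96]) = (-22) + (-97) + (-99) + (-96)
= -314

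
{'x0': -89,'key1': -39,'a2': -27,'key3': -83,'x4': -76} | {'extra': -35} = {'x0': -89, 'key1': -39, 'a2': -27, 'key3': -83, 'x4': -76, 'extra': -35}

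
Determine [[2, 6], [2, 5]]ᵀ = [[2, 2], [6, 5]]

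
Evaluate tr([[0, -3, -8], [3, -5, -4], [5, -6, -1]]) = -6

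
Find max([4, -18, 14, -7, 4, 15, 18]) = 18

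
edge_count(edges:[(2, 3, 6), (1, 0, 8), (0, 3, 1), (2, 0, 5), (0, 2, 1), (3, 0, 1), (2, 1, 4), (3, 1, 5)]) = 8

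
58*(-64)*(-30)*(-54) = -6013440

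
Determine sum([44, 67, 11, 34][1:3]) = 78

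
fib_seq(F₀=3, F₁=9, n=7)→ F_2 = F_1 + F_0 = 12
F_3 = F_2 + F_1 = 21
F_4 = F_3 + F_2 = 33
...
= [3, 9, 12, 21, 33, 54, 87]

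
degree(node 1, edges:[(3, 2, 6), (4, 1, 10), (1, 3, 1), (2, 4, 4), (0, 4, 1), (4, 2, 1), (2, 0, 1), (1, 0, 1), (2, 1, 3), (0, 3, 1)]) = incident: (4,1), (1,3), (1,0), (2,1)
= 4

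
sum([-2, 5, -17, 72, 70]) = 128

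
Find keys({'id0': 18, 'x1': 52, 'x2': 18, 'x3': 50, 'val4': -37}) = ['id0', 'x1', 'x2', 'x3', 'val4']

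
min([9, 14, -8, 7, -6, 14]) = -8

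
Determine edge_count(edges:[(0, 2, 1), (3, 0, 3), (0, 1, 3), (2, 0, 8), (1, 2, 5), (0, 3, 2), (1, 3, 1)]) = 7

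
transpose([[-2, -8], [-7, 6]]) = [[-2, -7], [-8, 6]]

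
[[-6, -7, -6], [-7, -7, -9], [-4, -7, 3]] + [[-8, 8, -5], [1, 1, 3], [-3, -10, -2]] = [[-14, 1, -11], [-6, -6, -6], [-7, -17, 1]]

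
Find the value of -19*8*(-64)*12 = 116736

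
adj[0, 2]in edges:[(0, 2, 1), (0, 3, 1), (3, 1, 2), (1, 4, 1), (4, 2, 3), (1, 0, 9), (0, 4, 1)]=1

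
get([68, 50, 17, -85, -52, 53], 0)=68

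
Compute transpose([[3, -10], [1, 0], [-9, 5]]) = [[3, 1, -9], [-10, 0, 5]]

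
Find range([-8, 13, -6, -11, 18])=29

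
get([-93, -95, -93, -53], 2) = -93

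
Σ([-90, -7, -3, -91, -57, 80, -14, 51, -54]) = -185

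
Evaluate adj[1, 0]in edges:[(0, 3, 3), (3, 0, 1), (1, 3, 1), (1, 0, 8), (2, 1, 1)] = 8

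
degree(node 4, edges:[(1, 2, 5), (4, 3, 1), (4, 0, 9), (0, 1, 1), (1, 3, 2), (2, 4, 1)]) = 3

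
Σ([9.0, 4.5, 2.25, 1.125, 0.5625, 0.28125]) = 17.71875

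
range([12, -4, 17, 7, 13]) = 21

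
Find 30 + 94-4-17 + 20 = 123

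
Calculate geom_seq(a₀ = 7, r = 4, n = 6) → a_0 = 7*4^0 = 7
a_1 = 7*4^1 = 28
a_2 = 7*4^2 = 112
...
= [7, 28, 112, 448, 1792, 7168]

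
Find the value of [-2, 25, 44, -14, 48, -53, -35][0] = -2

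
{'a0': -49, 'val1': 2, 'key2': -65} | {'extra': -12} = {'a0': -49, 'val1': 2, 'key2': -65, 'extra': -12}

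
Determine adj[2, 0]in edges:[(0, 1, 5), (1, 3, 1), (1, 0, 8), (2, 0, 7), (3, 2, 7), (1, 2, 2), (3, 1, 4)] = 7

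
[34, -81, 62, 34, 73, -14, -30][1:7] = [-81, 62, 34, 73, -14, -30]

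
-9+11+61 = 63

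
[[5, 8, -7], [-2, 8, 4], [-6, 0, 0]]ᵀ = [[5, -2, -6], [8, 8, 0], [-7, 4, 0]]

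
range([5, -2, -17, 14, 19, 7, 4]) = 36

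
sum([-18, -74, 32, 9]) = -51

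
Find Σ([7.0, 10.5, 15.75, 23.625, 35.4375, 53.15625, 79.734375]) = 225.203125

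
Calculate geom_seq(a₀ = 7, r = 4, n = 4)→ a_0 = 7*4^0 = 7
a_1 = 7*4^1 = 28
a_2 = 7*4^2 = 112
...
= [7, 28, 112, 448]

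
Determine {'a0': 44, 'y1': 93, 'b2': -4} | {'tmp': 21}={'a0': 44, 'y1': 93, 'b2': -4, 'tmp': 21}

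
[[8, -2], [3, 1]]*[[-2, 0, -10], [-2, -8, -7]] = C[0][0] = (8)*(-2) + (-2)*(-2) = -12
C[0][1] = (8)*(0) + (-2)*(-8) = 16
C[0][2] = (8)*(-10) + (-2)*(-7) = -66
C[1][0] = (3)*(-2) + (1)*(-2) = -8
C[1][1] = (3)*(0) + (1)*(-8) = -8
C[1][2] = (3)*(-10) + (1)*(-7) = -37
= [[-12, 16, -66], [-8, -8, -37]]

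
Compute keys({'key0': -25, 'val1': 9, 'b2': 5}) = ['key0', 'val1', 'b2']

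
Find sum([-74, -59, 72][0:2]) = slice → [-74, -59]
(-74) + (-59)
= -133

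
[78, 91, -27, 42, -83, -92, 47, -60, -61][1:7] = [91, -27, 42, -83, -92, 47]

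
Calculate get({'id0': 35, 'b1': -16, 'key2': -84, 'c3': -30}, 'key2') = -84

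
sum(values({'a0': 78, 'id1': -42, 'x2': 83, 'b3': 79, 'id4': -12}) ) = 78 + (-42) + 83 + 79 + (-12)
= 186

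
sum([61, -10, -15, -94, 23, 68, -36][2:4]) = -109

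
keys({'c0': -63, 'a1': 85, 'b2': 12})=['c0', 'a1', 'b2']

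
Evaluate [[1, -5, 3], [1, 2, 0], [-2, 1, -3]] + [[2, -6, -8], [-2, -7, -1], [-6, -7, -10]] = [[3, -11, -5], [-1, -5, -1], [-8, -6, -13]]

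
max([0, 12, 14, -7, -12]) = 14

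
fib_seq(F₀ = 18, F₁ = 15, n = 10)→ F_2 = F_1 + F_0 = 33
F_3 = F_2 + F_1 = 48
F_4 = F_3 + F_2 = 81
...
= [18, 15, 33, 48, 81, 129, 210, 339, 549, 888]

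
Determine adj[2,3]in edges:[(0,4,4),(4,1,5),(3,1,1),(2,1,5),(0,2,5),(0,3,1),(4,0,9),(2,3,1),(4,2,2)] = 1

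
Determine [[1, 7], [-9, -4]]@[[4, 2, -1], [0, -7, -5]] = C[0][0] = (1)*(4) + (7)*(0) = 4
C[0][1] = (1)*(2) + (7)*(-7) = -47
C[0][2] = (1)*(-1) + (7)*(-5) = -36
C[1][0] = (-9)*(4) + (-4)*(0) = -36
C[1][1] = (-9)*(2) + (-4)*(-7) = 10
C[1][2] = (-9)*(-1) + (-4)*(-5) = 29
= [[4, -47, -36], [-36, 10, 29]]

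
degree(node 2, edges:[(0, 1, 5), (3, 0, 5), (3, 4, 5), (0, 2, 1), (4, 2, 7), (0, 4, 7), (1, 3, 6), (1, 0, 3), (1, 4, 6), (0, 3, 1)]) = incident: (0,2), (4,2)
= 2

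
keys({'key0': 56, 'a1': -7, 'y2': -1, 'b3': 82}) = ['key0', 'a1', 'y2', 'b3']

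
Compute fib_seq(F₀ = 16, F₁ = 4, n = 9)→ F_2 = F_1 + F_0 = 20
F_3 = F_2 + F_1 = 24
F_4 = F_3 + F_2 = 44
...
= [16, 4, 20, 24, 44, 68, 112, 180, 292]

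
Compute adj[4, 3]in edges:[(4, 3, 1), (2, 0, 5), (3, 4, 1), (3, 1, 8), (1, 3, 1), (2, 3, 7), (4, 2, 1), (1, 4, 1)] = 1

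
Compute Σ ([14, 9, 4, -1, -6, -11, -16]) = 14 + 9 + 4 + (-1) + (-6) + (-11) + (-16)
= -7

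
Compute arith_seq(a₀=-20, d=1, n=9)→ a_0 = -20 + 0*1 = -20
a_1 = -20 + 1*1 = -19
a_2 = -20 + 2*1 = -18
...
= [-20, -19, -18, -17, -16, -15, -14, -13, -12]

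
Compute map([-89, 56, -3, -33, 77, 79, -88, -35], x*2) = -89*2=-178, 56*2=112, -3*2=-6, -33*2=-66, 77*2=154, 79*2=158, -88*2=-176, -35*2=-70
= [-178, 112, -6, -66, 154, 158, -176, -70]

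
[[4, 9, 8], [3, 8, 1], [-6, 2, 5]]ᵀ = [[4, 3, -6], [9, 8, 2], [8, 1, 5]]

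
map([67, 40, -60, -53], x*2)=67*2=134, 40*2=80, -60*2=-120, -53*2=-106
= [134, 80, -120, -106]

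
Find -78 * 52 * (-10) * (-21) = -851760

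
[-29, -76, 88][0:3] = [-29, -76, 88]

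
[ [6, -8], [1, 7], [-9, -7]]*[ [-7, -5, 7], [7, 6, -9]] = [[-98, -78, 114], [42, 37, -56], [14, 3, 0]]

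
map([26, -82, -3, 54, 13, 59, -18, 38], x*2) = [52, -164, -6, 108, 26, 118, -36, 76]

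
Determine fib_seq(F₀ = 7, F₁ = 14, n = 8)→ [7, 14, 21, 35, 56, 91, 147, 238]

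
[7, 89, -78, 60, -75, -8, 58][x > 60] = [89]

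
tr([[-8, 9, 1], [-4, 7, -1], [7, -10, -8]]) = diagonal: (-8) + 7 + (-8)
= -9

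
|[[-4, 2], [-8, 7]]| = -12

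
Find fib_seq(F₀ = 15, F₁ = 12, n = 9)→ [15, 12, 27, 39, 66, 105, 171, 276, 447]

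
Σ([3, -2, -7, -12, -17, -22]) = -57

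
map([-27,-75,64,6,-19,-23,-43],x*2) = -27*2=-54, -75*2=-150, 64*2=128, 6*2=12, -19*2=-38, -23*2=-46, -43*2=-86
= [-54, -150, 128, 12, -38, -46, -86]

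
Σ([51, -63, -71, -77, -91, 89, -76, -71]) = 51 + (-63) + (-71) + (-77) + (-91) + 89 + (-76) + (-71)
= -309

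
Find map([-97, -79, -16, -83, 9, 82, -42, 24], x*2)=[-194, -158, -32, -166, 18, 164, -84, 48]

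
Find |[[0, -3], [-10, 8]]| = (0)*(8) - (-3)*(-10)
= -30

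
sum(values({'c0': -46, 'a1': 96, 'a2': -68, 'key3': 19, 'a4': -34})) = -33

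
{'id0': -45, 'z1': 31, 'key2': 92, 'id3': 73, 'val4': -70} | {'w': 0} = {'id0': -45, 'z1': 31, 'key2': 92, 'id3': 73, 'val4': -70, 'w': 0}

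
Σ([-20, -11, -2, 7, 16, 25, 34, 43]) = 92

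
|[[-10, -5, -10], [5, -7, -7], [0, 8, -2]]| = -1150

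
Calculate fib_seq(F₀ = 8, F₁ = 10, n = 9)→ F_2 = F_1 + F_0 = 18
F_3 = F_2 + F_1 = 28
F_4 = F_3 + F_2 = 46
...
= [8, 10, 18, 28, 46, 74, 120, 194, 314]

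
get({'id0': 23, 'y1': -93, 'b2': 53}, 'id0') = 23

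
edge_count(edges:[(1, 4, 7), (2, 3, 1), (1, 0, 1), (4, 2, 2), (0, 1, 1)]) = 5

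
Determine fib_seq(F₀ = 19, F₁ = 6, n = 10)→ F_2 = F_1 + F_0 = 25
F_3 = F_2 + F_1 = 31
F_4 = F_3 + F_2 = 56
...
= [19, 6, 25, 31, 56, 87, 143, 230, 373, 603]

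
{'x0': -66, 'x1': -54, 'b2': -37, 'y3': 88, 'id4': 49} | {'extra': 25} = {'x0': -66, 'x1': -54, 'b2': -37, 'y3': 88, 'id4': 49, 'extra': 25}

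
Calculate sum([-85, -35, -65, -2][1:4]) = -102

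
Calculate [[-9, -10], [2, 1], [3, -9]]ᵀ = [[-9, 2, 3], [-10, 1, -9]]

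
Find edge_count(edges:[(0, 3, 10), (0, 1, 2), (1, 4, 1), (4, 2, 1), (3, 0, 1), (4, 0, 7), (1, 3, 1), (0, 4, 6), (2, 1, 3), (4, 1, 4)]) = 10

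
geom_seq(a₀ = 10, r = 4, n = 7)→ a_0 = 10*4^0 = 10
a_1 = 10*4^1 = 40
a_2 = 10*4^2 = 160
...
= [10, 40, 160, 640, 2560, 10240, 40960]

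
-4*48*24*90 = -414720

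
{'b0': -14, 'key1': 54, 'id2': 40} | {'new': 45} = {'b0': -14, 'key1': 54, 'id2': 40, 'new': 45}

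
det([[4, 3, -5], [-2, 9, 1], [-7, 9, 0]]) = (1)*(4)*det([[9, 1], [9, 0]]) + (-1)*(3)*det([[-2, 1], [-7, 0]]) + (1)*(-5)*det([[-2, 9], [-7, 9]])
= -36 + -21 + -225
= -282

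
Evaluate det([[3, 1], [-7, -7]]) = -14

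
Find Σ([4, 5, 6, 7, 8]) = 4 + 5 + 6 + 7 + 8
= 30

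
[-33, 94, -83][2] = -83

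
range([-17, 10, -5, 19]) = 36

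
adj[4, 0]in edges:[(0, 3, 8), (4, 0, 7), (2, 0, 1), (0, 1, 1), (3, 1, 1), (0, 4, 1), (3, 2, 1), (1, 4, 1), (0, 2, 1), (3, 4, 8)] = 7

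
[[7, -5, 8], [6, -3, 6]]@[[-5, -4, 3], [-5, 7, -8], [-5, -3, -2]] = [[-50, -87, 45], [-45, -63, 30]]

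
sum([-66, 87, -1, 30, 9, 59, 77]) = (-66) + 87 + (-1) + 30 + 9 + 59 + 77
= 195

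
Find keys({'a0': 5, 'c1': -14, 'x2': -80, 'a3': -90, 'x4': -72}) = ['a0', 'c1', 'x2', 'a3', 'x4']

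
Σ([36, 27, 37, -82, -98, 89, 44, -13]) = 36 + 27 + 37 + (-82) + (-98) + 89 + 44 + (-13)
= 40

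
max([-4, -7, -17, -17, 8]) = 8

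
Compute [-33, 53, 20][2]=20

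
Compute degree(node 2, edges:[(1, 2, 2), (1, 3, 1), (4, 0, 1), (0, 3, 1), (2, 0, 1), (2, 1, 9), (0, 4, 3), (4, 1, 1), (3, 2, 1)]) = incident: (1,2), (2,0), (2,1), (3,2)
= 4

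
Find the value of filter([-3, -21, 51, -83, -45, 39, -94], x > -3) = keep x where x > -3: -3✗, -21✗, 51✓, -83✗, -45✗, 39✓, -94✗
= [51, 39]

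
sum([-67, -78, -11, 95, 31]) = -30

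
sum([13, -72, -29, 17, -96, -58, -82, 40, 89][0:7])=slice → [13, -72, -29, 17, -96, -58, -82]
13 + (-72) + (-29) + 17 + (-96) + (-58) + (-82)
= -307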